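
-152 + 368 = 216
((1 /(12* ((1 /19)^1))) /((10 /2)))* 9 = 57 /20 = 2.85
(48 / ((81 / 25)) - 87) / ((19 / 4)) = -7796 / 513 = -15.20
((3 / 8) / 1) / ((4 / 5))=15 / 32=0.47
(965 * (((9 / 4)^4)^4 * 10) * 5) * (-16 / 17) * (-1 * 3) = 134112336168151992375 / 2281701376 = 58777339391.92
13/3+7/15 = 4.80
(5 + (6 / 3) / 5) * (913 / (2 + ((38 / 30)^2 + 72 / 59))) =65448405 / 64049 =1021.85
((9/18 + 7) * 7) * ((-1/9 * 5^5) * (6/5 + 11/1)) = -1334375/6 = -222395.83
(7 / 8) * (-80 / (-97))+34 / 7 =5.58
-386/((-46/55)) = 10615/23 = 461.52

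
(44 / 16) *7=77 / 4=19.25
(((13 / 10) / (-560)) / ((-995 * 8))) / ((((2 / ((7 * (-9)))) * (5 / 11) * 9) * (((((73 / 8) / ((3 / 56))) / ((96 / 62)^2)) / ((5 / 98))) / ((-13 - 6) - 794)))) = 3138993 / 2394216660500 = 0.00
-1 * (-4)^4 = -256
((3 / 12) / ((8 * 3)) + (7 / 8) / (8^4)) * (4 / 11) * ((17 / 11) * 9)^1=4845 / 90112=0.05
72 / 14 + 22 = 190 / 7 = 27.14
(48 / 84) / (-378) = -2 / 1323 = -0.00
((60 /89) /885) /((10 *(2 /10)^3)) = 50 /5251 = 0.01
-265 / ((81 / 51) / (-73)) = 328865 / 27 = 12180.19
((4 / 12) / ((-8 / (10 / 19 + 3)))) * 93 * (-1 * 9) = 18693 / 152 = 122.98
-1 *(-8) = 8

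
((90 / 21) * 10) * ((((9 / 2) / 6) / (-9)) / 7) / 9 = -25 / 441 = -0.06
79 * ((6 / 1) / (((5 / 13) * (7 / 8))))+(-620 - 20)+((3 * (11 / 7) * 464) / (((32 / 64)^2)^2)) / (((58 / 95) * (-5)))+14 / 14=-374349 / 35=-10695.69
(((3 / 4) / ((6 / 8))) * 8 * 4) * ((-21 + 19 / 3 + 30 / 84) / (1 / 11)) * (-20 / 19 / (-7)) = -2115520 / 2793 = -757.44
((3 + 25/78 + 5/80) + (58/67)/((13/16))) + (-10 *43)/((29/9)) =-156403511/1212432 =-129.00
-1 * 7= -7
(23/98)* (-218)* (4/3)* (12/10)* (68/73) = -1363808/17885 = -76.25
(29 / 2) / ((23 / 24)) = 348 / 23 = 15.13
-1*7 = -7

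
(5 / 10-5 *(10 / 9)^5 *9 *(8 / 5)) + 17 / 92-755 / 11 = -189.88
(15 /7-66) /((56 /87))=-38889 /392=-99.21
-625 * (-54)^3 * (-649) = -63871335000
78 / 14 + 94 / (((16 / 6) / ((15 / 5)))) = 3117 / 28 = 111.32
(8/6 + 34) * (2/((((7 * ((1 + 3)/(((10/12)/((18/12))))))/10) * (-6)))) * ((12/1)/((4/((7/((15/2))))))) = -530/81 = -6.54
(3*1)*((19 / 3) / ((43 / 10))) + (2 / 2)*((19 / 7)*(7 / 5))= 1767 / 215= 8.22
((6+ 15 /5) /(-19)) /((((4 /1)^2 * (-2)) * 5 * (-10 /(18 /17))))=-0.00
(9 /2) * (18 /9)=9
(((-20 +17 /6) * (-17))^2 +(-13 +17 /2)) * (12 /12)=3065839 /36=85162.19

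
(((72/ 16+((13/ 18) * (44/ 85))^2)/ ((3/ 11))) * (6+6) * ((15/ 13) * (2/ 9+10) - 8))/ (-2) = -8841044476/ 22823775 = -387.36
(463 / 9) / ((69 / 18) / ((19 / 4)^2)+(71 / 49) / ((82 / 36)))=335790287 / 5261190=63.82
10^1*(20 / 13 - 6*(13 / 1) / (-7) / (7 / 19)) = 202460 / 637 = 317.83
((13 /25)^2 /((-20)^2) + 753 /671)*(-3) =-565090197 /167750000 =-3.37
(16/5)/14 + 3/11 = 193/385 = 0.50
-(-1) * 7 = 7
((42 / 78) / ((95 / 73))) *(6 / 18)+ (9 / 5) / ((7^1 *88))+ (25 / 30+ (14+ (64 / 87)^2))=17868053311 / 1151638488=15.52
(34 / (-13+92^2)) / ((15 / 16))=544 / 126765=0.00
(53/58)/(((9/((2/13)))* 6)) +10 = 203633/20358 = 10.00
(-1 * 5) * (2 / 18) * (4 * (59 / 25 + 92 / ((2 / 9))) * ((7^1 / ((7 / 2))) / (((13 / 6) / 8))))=-1332352 / 195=-6832.57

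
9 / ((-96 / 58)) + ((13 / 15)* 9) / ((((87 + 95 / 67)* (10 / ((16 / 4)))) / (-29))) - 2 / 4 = -4123591 / 592400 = -6.96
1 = 1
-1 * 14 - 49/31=-483/31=-15.58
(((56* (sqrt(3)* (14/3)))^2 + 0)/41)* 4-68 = 2450260/123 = 19920.81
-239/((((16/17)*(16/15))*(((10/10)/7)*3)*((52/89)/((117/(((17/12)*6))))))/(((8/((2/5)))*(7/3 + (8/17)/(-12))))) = -1306571175/2176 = -600446.31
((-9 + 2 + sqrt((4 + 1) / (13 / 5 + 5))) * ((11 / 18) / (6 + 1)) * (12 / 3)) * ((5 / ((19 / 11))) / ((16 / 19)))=-605 / 72 + 3025 * sqrt(38) / 19152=-7.43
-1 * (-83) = 83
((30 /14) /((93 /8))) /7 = 40 /1519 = 0.03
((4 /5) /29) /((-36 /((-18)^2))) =-36 /145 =-0.25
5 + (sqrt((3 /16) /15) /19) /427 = sqrt(5) /162260 + 5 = 5.00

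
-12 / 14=-6 / 7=-0.86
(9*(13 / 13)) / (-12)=-3 / 4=-0.75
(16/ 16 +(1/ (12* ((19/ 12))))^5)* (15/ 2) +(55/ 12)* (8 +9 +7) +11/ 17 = 4973244969/ 42093683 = 118.15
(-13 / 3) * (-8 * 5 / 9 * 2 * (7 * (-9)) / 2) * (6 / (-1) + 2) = 14560 / 3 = 4853.33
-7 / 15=-0.47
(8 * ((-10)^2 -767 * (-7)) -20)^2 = 1912487824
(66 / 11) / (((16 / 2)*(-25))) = -3 / 100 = -0.03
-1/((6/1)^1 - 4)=-1/2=-0.50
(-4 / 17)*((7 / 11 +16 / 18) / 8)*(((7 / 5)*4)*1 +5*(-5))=14647 / 16830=0.87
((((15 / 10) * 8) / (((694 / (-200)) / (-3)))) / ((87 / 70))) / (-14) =-0.60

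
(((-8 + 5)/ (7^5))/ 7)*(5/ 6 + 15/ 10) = -1/ 16807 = -0.00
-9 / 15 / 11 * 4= -0.22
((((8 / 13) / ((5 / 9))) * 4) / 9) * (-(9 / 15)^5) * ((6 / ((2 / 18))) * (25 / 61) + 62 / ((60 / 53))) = -182377008 / 61953125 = -2.94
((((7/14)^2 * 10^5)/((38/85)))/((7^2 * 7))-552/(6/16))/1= -8530524/6517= -1308.96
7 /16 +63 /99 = 189 /176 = 1.07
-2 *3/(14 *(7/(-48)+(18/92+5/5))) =-3312/8113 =-0.41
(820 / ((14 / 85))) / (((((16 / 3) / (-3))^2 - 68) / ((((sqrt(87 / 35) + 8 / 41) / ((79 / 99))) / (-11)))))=1239300 / 726089 + 2540565 * sqrt(3045) / 10165246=15.50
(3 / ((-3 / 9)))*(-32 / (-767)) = -288 / 767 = -0.38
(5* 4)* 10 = 200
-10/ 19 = -0.53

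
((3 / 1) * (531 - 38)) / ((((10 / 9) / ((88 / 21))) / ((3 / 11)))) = 53244 / 35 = 1521.26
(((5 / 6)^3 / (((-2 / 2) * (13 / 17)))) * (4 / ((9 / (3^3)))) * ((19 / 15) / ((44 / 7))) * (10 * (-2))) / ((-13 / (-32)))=4522000 / 50193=90.09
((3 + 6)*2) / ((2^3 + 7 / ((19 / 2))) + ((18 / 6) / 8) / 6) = 5472 / 2675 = 2.05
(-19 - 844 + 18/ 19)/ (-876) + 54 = 915155/ 16644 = 54.98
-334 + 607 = 273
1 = 1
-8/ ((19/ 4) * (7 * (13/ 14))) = -64/ 247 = -0.26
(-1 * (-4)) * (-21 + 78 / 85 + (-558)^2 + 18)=105863052 / 85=1245447.67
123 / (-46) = -123 / 46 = -2.67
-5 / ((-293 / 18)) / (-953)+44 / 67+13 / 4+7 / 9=3154791391 / 673500348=4.68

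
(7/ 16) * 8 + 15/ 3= 17/ 2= 8.50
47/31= 1.52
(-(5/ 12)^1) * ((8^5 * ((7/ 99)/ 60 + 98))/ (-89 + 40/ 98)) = 58417608704/ 3867831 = 15103.45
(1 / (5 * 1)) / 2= 1 / 10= 0.10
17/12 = 1.42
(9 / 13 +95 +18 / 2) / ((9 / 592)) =805712 / 117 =6886.43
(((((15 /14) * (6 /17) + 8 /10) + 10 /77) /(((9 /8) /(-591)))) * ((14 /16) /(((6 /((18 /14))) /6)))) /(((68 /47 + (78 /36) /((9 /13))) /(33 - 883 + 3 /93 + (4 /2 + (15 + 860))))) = -1537267955292 /336660775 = -4566.22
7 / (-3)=-7 / 3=-2.33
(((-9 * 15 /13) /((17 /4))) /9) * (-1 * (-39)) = -180 /17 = -10.59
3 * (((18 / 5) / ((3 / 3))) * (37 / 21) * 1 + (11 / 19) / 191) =2418069 / 127015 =19.04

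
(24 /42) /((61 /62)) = 248 /427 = 0.58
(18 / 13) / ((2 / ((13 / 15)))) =3 / 5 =0.60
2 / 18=1 / 9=0.11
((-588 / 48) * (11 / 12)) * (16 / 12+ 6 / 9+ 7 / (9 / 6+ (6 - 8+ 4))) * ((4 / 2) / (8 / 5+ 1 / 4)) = -5390 / 111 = -48.56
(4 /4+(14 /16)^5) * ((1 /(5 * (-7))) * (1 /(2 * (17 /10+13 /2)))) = -49575 /18808832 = -0.00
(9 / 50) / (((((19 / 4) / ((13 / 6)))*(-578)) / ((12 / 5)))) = -234 / 686375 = -0.00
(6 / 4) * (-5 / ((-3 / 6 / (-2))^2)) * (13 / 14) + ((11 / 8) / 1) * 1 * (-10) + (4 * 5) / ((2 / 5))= -2105 / 28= -75.18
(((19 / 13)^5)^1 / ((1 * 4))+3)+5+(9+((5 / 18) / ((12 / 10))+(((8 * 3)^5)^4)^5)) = 21049156278085749615767911051192120254959018771282020107806245230527512169748792403948590676575931248106638515558379804663470253630867540838566545 / 20049822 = 1049842551125179546021302000000000000000000000000000000000000000000000000000000000000000000000000000000000000000000000000000000000000000000.00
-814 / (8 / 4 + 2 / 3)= -1221 / 4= -305.25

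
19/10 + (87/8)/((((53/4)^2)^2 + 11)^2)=394592873400337/207680458434030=1.90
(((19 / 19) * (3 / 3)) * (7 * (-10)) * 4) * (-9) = 2520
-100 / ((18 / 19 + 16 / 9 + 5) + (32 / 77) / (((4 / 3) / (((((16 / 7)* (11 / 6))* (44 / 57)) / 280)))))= -29326500 / 2266571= -12.94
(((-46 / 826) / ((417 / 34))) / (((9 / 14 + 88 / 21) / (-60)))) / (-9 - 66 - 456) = -31280 / 294670131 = -0.00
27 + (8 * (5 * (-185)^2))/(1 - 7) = -684419/3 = -228139.67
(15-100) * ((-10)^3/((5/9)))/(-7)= -153000/7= -21857.14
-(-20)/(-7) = -20/7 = -2.86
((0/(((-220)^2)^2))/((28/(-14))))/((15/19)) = 0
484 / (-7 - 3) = -242 / 5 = -48.40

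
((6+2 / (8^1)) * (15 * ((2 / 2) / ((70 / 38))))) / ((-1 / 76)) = -27075 / 7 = -3867.86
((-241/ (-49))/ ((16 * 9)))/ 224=241/ 1580544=0.00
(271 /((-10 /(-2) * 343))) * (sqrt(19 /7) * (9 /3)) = 813 * sqrt(133) /12005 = 0.78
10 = 10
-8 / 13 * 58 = -464 / 13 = -35.69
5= 5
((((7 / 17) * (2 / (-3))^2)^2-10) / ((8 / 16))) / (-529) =466612 / 12383361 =0.04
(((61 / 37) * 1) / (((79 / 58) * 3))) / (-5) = -3538 / 43845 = -0.08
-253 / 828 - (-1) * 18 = 637 / 36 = 17.69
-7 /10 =-0.70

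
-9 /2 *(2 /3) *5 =-15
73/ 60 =1.22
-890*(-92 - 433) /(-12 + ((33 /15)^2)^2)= 292031250 /7141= 40895.01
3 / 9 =1 / 3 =0.33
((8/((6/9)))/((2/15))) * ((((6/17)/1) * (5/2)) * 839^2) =950293350/17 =55899608.82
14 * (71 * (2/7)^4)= 2272/343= 6.62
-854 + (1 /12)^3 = -1475711 /1728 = -854.00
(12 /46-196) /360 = -2251 /4140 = -0.54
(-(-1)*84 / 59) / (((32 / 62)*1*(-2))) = -651 / 472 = -1.38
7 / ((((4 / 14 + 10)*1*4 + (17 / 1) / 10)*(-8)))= -245 / 11996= -0.02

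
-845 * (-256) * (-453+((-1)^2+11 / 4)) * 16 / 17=-1554908160 / 17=-91465185.88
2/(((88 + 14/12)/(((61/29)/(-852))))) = -61/1101565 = -0.00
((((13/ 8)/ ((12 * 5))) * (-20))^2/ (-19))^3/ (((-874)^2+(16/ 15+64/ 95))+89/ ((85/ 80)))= -410278765/ 85117459837410607104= -0.00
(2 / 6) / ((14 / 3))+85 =85.07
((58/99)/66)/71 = 29/231957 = 0.00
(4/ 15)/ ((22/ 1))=2/ 165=0.01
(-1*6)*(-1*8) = 48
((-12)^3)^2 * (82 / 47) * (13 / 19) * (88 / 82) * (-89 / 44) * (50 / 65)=-5315051520 / 893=-5951905.40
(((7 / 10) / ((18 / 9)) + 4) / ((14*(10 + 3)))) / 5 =87 / 18200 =0.00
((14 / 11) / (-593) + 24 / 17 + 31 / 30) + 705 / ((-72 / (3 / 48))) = 389833699 / 212910720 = 1.83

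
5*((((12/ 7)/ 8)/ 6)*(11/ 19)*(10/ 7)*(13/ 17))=3575/ 31654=0.11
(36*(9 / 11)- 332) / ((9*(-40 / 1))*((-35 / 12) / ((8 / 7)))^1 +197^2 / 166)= -1104896 / 4209073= -0.26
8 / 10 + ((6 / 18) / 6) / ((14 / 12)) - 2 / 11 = 769 / 1155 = 0.67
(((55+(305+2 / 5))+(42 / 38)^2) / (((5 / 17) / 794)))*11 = 96915599506 / 9025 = 10738570.58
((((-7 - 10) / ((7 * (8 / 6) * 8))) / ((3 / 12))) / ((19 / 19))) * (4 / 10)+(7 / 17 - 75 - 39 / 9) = -566101 / 7140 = -79.29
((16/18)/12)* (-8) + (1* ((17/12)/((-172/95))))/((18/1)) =-0.64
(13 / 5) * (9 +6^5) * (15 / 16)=303615 / 16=18975.94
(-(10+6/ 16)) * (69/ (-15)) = 1909/ 40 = 47.72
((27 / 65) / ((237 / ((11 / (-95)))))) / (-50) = 99 / 24391250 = 0.00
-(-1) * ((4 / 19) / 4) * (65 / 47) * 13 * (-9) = -7605 / 893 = -8.52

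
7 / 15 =0.47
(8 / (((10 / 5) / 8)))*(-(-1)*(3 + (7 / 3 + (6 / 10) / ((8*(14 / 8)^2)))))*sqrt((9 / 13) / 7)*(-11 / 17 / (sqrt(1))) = -1386176*sqrt(91) / 379015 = -34.89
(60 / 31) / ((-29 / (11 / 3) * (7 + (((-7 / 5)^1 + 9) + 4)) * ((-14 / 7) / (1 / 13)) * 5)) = 110 / 1086891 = 0.00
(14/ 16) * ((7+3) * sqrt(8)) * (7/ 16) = 245 * sqrt(2)/ 32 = 10.83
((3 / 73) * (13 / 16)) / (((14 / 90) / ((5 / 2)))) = 8775 / 16352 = 0.54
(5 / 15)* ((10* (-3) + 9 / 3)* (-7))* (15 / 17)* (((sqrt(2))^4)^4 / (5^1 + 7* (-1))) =-120960 / 17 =-7115.29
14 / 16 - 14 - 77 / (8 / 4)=-413 / 8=-51.62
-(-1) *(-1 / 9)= -1 / 9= -0.11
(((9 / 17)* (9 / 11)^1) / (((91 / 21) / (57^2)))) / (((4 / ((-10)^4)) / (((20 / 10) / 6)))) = 657922500 / 2431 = 270638.63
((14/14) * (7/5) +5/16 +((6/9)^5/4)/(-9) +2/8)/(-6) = -342719/1049760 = -0.33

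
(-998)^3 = -994011992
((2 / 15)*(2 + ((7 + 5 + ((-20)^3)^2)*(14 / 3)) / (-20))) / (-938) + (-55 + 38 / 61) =13313974307 / 6437025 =2068.34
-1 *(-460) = 460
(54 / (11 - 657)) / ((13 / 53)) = -0.34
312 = 312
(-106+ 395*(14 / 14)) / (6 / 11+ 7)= 3179 / 83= 38.30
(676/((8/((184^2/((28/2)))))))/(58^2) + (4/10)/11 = 19679994/323785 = 60.78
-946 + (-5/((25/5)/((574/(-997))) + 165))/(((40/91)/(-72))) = -84409744/89725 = -940.76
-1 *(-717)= 717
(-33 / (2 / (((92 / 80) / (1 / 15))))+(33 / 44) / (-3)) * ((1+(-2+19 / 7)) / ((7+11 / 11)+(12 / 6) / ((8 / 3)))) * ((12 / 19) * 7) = -164088 / 665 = -246.75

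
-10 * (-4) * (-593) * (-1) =23720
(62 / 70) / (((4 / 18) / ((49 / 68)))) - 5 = -1447 / 680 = -2.13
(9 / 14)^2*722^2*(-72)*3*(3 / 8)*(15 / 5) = -2565108243 / 49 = -52349147.82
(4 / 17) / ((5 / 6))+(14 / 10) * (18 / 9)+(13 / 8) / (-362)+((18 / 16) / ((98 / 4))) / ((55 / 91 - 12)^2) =47931982299 / 15571343120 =3.08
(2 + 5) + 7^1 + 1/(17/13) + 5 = 336/17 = 19.76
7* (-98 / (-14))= 49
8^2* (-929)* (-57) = 3388992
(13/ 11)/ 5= 13/ 55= 0.24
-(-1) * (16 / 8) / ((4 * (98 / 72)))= 18 / 49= 0.37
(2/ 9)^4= 16/ 6561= 0.00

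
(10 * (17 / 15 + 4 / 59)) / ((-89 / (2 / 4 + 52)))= -37205 / 5251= -7.09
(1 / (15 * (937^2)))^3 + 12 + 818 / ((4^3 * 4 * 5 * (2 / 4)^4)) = 406109434726220468715683 / 18272640482619593643000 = 22.23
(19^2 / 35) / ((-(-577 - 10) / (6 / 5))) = 2166 / 102725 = 0.02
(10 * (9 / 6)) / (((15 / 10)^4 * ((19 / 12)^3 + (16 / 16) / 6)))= 5120 / 7147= 0.72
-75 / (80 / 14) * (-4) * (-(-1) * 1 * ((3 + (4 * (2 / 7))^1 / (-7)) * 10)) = 10425 / 7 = 1489.29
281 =281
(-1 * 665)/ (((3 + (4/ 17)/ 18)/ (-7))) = 712215/ 461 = 1544.93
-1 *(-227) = 227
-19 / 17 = -1.12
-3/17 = -0.18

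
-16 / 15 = -1.07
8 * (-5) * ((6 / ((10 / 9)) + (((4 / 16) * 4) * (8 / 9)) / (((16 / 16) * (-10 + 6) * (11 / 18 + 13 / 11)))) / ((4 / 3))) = -158.28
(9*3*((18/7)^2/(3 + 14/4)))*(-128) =-2239488/637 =-3515.68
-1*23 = -23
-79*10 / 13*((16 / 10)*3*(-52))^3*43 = 1015841488896 / 25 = 40633659555.84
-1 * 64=-64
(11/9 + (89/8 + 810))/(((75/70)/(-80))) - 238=-1664278/27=-61639.93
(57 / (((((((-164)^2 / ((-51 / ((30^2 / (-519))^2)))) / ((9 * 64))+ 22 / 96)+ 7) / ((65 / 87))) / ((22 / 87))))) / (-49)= -221182492960 / 4504604045739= -0.05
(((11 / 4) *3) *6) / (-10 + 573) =0.09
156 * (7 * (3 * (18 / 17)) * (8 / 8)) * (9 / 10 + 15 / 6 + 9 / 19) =13436.67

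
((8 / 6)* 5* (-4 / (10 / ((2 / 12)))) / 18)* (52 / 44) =-26 / 891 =-0.03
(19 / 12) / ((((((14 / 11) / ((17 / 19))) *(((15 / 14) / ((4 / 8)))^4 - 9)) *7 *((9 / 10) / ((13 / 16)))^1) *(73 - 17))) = 6545 / 30855168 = 0.00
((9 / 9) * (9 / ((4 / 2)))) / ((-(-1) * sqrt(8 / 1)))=9 * sqrt(2) / 8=1.59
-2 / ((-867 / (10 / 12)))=5 / 2601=0.00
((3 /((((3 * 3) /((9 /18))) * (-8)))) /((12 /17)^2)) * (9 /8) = -289 /6144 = -0.05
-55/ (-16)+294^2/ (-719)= -1343431/ 11504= -116.78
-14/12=-1.17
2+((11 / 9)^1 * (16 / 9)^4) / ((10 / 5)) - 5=183301 / 59049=3.10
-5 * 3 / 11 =-15 / 11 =-1.36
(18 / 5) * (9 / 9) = 18 / 5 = 3.60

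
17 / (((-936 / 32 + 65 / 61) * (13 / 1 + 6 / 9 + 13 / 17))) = -52887 / 1265368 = -0.04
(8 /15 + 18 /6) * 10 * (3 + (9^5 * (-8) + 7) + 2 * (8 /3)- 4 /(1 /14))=-150233588 /9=-16692620.89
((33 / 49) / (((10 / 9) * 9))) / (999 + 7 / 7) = 33 / 490000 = 0.00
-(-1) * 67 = 67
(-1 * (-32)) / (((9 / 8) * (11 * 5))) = 256 / 495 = 0.52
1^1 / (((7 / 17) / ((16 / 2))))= 136 / 7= 19.43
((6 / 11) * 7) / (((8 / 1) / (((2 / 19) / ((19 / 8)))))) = 84 / 3971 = 0.02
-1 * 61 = -61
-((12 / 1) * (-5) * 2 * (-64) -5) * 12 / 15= -6140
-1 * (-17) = 17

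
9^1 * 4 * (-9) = -324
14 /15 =0.93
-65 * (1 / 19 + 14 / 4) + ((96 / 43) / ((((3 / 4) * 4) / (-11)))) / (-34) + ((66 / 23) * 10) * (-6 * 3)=-477382891 / 638894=-747.20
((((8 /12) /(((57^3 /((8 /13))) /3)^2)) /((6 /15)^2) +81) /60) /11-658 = -838886881247527573 /1275141908717820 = -657.88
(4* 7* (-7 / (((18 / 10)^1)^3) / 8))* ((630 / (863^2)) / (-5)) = 42875 / 60326289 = 0.00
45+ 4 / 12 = 136 / 3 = 45.33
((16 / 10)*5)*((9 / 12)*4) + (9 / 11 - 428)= -4435 / 11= -403.18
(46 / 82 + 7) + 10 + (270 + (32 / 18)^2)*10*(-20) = -181374880 / 3321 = -54614.54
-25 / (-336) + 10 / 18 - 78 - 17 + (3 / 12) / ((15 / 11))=-474701 / 5040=-94.19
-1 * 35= -35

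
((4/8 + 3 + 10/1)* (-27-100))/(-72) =381/16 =23.81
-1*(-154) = 154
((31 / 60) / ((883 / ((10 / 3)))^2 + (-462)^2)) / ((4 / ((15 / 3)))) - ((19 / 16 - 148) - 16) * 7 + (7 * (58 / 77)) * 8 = 17698404821327 / 14974925328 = 1181.87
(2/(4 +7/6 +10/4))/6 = 1/23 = 0.04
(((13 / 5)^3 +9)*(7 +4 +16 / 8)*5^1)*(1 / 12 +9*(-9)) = -139778.69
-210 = -210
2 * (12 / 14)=12 / 7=1.71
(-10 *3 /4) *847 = -12705 /2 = -6352.50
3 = 3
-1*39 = -39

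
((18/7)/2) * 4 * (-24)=-864/7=-123.43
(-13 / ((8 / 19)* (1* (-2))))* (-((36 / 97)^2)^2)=-25929072 / 88529281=-0.29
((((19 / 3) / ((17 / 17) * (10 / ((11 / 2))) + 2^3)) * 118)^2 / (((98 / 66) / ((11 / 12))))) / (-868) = -4.12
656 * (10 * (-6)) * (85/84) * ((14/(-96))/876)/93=17425/244404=0.07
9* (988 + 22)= 9090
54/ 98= 27/ 49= 0.55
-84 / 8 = -21 / 2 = -10.50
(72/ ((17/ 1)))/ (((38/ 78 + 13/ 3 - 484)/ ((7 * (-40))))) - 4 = -7571/ 4964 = -1.53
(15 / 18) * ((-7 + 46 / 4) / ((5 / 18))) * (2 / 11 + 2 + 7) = 2727 / 22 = 123.95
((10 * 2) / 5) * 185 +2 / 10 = 3701 / 5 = 740.20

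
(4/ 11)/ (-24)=-1/ 66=-0.02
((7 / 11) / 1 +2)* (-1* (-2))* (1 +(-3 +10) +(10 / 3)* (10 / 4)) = 2842 / 33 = 86.12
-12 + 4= -8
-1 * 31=-31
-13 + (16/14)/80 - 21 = -2379/70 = -33.99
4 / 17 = 0.24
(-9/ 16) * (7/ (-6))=21/ 32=0.66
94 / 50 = 47 / 25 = 1.88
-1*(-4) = 4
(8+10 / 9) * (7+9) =1312 / 9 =145.78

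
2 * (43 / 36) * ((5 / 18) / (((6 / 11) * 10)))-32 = -31.88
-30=-30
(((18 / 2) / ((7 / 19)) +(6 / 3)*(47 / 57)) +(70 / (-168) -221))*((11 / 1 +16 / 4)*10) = -7794025 / 266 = -29300.85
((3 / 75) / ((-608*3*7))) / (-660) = 1 / 210672000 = 0.00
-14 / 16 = -7 / 8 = -0.88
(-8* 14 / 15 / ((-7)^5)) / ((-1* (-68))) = 4 / 612255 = 0.00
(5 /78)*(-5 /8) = -25 /624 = -0.04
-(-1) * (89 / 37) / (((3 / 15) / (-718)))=-8635.41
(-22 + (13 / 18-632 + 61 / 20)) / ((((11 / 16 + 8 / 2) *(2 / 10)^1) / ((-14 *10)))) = 97100.68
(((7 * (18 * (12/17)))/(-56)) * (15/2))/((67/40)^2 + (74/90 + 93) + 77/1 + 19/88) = -32076000/468126467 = -0.07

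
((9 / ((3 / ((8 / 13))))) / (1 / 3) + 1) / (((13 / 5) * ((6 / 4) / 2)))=1700 / 507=3.35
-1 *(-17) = 17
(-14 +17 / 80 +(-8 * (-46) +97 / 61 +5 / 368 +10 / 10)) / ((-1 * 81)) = -2503066 / 568215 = -4.41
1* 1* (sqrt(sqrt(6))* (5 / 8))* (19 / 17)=95* 6^(1 / 4) / 136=1.09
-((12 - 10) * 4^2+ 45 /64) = -2093 /64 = -32.70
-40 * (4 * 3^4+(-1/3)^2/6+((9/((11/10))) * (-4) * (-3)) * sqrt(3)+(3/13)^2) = -59149580/4563 - 43200 * sqrt(3)/11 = -19765.11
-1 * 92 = -92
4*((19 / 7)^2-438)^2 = 1781008804 / 2401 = 741777.93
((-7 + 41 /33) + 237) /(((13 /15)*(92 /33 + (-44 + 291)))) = 8805 /8243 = 1.07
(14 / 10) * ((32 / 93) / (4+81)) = 224 / 39525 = 0.01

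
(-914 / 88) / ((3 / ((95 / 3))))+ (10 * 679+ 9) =2648989 / 396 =6689.37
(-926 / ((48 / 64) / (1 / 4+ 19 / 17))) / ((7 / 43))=-1234358 / 119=-10372.76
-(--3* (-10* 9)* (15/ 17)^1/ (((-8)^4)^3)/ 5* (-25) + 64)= -37383395354509/ 584115552256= -64.00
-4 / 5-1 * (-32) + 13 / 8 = 1313 / 40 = 32.82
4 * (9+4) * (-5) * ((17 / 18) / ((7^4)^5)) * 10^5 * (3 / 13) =-17000000 / 239376798892836003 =-0.00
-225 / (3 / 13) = -975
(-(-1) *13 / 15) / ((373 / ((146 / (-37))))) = -1898 / 207015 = -0.01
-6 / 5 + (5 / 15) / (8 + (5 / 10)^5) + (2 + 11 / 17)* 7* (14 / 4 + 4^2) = 47206831 / 131070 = 360.17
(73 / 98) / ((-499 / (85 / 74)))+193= 698412159 / 3618748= 193.00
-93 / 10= -9.30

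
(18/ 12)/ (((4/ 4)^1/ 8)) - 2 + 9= 19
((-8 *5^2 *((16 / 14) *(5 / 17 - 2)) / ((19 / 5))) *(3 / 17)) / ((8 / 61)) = 5307000 / 38437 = 138.07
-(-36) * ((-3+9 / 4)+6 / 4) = 27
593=593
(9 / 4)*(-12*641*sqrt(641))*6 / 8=-328633.68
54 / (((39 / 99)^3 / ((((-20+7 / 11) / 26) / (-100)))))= 18788517 / 2856100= 6.58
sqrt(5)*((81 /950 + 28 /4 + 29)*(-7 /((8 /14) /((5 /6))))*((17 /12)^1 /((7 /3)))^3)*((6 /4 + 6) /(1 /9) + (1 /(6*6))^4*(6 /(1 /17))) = -353606836606049*sqrt(5) /63541739520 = -12443.61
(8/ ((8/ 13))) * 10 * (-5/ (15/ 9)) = -390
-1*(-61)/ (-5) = -61/ 5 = -12.20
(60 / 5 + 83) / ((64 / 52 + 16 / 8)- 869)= -247 / 2251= -0.11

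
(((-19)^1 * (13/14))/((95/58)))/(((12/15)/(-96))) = 9048/7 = 1292.57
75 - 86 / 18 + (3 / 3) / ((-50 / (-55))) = 6419 / 90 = 71.32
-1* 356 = -356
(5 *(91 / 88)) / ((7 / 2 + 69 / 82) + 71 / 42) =30135 / 35156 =0.86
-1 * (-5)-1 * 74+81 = 12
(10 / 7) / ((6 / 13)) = 65 / 21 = 3.10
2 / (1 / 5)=10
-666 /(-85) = 666 /85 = 7.84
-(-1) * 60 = 60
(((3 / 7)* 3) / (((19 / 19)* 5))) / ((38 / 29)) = 261 / 1330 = 0.20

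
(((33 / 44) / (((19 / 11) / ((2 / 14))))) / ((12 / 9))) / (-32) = -99 / 68096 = -0.00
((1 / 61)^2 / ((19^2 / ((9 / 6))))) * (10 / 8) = 15 / 10746248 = 0.00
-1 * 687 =-687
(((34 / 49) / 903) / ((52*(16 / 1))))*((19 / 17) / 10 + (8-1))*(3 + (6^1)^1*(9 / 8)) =1209 / 18878720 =0.00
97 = 97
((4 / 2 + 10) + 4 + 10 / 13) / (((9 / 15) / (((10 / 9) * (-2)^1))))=-21800 / 351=-62.11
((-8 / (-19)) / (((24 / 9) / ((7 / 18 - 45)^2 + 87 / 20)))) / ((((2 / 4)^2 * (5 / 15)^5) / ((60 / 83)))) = 348957936 / 1577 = 221279.60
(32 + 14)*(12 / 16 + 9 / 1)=897 / 2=448.50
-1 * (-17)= 17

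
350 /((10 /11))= 385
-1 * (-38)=38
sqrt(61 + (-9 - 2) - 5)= 3*sqrt(5)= 6.71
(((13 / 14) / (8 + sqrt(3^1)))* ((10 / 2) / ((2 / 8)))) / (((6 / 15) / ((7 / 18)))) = 1300 / 549 - 325* sqrt(3) / 1098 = 1.86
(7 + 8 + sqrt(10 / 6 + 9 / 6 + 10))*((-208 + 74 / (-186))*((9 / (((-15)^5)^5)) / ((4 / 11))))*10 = 213191*sqrt(474) / 6262289736922502517700195312500 + 213191 / 69580997076916694641113281250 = 0.00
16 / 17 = 0.94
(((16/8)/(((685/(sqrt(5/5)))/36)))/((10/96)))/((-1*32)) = -108/3425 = -0.03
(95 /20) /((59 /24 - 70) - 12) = -114 /1909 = -0.06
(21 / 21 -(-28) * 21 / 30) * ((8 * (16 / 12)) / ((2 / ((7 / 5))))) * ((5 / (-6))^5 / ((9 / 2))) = -90125 / 6561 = -13.74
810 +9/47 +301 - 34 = 50628/47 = 1077.19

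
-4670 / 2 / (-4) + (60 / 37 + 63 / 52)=564293 / 962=586.58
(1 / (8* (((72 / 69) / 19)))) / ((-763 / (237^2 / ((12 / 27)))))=-73637559 / 195328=-376.99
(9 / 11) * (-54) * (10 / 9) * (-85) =45900 / 11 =4172.73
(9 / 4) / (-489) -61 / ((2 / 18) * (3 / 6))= -715899 / 652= -1098.00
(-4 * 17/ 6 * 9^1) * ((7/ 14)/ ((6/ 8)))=-68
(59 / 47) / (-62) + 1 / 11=2265 / 32054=0.07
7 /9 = 0.78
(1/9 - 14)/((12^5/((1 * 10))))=-625/1119744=-0.00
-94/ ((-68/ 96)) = 2256/ 17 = 132.71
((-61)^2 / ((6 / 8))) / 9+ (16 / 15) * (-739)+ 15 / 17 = -541907 / 2295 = -236.13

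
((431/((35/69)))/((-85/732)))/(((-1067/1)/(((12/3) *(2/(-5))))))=-174151584/15871625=-10.97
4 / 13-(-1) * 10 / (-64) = 63 / 416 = 0.15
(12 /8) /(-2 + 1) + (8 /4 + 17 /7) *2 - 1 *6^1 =19 /14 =1.36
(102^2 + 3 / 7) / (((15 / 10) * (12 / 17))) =412709 / 42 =9826.40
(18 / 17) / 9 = 2 / 17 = 0.12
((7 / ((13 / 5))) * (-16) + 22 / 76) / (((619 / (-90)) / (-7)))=-6658155 / 152893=-43.55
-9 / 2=-4.50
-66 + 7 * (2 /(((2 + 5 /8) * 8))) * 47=-104 /3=-34.67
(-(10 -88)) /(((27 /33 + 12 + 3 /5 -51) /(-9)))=990 /53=18.68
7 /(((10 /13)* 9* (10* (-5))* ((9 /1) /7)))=-0.02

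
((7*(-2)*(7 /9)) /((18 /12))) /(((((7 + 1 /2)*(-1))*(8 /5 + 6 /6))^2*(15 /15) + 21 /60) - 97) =-490 /19143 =-0.03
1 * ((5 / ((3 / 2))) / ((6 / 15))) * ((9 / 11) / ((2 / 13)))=975 / 22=44.32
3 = 3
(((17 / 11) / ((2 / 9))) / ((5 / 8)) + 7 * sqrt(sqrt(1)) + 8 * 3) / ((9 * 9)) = 2317 / 4455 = 0.52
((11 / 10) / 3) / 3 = 0.12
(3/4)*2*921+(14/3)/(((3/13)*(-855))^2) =54535200757/39475350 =1381.50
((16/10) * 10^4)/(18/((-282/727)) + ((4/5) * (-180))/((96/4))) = -752000/2463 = -305.32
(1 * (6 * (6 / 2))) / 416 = 9 / 208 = 0.04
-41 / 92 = -0.45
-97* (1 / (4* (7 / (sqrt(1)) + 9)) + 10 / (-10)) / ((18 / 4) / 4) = 679 / 8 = 84.88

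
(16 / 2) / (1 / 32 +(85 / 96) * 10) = 768 / 853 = 0.90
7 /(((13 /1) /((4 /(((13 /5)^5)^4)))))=2670288085937500 /247064529073450392704413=0.00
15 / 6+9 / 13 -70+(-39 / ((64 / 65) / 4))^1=-46851 / 208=-225.25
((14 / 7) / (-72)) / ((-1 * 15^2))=1 / 8100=0.00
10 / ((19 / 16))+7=293 / 19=15.42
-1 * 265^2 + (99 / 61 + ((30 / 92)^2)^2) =-19179743847331 / 273124816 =-70223.37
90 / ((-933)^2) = 10 / 96721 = 0.00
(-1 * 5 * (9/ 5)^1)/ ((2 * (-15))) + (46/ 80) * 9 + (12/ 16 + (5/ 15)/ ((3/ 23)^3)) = 156.43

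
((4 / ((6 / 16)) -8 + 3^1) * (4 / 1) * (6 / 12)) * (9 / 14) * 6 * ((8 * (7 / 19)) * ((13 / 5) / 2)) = 15912 / 95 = 167.49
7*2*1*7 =98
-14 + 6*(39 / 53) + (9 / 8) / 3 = -3905 / 424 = -9.21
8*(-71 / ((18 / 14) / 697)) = -2771272 / 9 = -307919.11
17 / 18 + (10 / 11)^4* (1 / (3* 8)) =256397 / 263538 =0.97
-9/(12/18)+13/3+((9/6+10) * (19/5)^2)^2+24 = 206930677/7500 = 27590.76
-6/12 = -1/2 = -0.50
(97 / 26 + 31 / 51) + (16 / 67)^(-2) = 3712591 / 169728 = 21.87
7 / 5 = 1.40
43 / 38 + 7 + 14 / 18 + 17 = 8861 / 342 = 25.91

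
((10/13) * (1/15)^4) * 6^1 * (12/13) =0.00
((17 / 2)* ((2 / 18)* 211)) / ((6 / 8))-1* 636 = -9998 / 27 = -370.30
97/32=3.03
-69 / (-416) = 69 / 416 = 0.17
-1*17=-17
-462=-462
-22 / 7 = -3.14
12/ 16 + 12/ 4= 15/ 4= 3.75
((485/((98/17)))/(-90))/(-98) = 1649/172872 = 0.01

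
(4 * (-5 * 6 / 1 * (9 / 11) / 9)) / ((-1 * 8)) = 15 / 11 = 1.36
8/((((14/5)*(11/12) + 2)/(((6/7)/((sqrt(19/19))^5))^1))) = 1440/959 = 1.50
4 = 4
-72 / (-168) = 3 / 7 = 0.43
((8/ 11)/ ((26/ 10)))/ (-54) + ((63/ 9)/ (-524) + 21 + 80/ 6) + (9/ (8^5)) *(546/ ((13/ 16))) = 17868255491/ 517929984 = 34.50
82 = 82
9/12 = 3/4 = 0.75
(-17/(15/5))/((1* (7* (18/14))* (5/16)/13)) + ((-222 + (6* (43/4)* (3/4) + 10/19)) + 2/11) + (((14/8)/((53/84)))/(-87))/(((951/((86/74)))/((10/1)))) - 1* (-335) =552958933873949/4069161205560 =135.89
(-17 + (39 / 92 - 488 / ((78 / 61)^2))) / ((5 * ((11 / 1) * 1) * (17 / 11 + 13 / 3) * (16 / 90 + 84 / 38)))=-2512789653 / 6159309104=-0.41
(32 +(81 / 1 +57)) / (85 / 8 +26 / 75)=102000 / 6583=15.49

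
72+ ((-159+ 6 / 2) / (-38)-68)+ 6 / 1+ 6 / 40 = 14.26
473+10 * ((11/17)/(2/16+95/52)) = 1643763/3451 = 476.31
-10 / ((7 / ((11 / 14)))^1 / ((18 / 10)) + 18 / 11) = -495 / 326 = -1.52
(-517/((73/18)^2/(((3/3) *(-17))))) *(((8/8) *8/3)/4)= 1898424/5329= 356.24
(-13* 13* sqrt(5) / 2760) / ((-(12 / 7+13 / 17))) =20111* sqrt(5) / 814200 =0.06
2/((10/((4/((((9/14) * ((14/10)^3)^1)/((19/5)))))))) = 760/441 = 1.72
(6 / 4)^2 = 9 / 4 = 2.25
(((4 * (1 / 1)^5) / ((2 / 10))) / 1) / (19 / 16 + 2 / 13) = 14.91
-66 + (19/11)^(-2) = -23705/361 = -65.66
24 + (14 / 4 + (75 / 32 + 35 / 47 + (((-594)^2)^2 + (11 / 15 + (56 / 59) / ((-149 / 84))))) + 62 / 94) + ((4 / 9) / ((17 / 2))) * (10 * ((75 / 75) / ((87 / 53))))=124493242927.76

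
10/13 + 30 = 400/13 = 30.77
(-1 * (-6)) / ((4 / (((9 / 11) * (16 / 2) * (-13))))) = -1404 / 11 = -127.64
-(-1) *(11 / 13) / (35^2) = 11 / 15925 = 0.00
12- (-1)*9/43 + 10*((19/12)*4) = 9745/129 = 75.54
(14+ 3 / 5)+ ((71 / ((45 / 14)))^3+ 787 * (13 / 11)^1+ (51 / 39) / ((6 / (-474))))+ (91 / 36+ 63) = 609037027673 / 52123500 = 11684.50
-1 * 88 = -88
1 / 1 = 1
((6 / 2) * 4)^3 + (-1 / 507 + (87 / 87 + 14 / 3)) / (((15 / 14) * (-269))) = 3535007152 / 2045745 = 1727.98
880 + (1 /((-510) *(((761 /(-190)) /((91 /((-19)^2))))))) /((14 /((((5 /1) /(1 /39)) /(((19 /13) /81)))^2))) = 338877397055 /177469766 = 1909.49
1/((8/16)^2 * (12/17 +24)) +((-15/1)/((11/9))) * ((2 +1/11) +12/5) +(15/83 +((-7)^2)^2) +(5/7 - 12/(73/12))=180514733743/76979595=2344.97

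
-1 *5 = -5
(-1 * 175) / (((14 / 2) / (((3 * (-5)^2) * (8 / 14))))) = -7500 / 7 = -1071.43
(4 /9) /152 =1 /342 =0.00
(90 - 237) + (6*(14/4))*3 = -84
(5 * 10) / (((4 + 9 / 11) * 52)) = 275 / 1378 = 0.20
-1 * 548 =-548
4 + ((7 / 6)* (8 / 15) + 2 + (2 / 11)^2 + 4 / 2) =47128 / 5445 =8.66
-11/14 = -0.79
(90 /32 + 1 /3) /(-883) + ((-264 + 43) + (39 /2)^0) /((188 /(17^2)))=-673700777 /1992048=-338.20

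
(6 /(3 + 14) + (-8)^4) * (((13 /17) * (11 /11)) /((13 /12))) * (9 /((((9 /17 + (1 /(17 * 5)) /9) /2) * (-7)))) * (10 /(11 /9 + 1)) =-1522983060 /24157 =-63045.21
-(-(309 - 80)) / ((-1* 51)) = -229 / 51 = -4.49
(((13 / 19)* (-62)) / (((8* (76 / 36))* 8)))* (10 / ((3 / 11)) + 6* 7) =-71331 / 2888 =-24.70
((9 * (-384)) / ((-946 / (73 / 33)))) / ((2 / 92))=1934208 / 5203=371.75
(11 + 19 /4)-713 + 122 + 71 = -2017 /4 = -504.25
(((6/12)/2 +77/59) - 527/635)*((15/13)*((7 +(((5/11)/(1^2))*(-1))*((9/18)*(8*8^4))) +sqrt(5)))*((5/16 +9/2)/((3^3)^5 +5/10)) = -186776611119/89453614762720 +25103463*sqrt(5)/89453614762720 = -0.00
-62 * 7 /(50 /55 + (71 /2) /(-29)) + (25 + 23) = 286540 /201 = 1425.57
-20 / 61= -0.33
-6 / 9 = -2 / 3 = -0.67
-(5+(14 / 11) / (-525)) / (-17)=4123 / 14025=0.29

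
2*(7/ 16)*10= 35/ 4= 8.75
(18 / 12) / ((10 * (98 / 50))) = 15 / 196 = 0.08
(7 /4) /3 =7 /12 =0.58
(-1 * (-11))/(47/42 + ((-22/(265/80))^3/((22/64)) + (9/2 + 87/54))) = -206343522/15850962749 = -0.01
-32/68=-0.47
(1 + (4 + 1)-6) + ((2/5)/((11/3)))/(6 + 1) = 6/385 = 0.02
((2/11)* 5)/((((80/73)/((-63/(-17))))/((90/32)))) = 206955/23936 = 8.65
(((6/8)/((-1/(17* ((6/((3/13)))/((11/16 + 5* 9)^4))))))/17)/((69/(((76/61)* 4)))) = -0.00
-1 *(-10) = 10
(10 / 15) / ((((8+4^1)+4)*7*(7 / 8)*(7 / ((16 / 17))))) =16 / 17493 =0.00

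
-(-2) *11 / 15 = 22 / 15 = 1.47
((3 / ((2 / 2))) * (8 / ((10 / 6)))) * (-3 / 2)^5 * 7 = -15309 / 20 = -765.45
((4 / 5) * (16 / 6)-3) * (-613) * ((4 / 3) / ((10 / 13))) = 207194 / 225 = 920.86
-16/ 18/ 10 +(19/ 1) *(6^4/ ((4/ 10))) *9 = 554039.91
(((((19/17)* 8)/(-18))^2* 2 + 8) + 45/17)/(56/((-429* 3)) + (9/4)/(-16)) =-2386740928/39449367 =-60.50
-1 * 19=-19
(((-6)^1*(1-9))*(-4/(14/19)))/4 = -456/7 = -65.14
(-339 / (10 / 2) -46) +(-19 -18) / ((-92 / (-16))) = -13827 / 115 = -120.23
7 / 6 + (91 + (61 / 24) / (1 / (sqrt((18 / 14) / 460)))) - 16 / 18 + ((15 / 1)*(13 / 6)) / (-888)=61*sqrt(805) / 12880 + 486133 / 5328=91.38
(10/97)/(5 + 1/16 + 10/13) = 2080/117661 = 0.02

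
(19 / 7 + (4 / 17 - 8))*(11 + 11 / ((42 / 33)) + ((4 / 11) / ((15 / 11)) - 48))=208547 / 1470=141.87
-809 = -809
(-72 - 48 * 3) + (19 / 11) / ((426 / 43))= -1011359 / 4686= -215.83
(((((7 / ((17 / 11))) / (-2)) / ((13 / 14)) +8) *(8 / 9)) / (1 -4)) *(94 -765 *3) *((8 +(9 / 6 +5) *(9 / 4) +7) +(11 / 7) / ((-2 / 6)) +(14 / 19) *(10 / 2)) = 82300507325 / 793611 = 103703.84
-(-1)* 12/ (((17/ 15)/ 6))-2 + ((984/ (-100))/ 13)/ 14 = 2377559/ 38675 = 61.48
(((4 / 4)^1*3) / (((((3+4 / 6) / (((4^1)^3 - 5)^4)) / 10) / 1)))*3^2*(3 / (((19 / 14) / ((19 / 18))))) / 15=1526787486 / 11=138798862.36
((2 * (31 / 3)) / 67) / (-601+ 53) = -31 / 55074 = -0.00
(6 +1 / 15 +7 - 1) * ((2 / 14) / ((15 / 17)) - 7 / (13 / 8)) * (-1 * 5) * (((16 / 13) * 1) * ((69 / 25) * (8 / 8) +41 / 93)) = 121962949088 / 123771375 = 985.39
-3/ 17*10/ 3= -10/ 17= -0.59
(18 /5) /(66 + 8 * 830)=9 /16765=0.00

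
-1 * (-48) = 48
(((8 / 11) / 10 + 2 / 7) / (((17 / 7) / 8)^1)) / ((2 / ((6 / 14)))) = 1656 / 6545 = 0.25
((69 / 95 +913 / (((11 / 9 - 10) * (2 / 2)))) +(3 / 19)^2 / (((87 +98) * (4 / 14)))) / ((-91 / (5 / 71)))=1089875607 / 13635333166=0.08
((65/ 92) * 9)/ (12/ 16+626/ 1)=585/ 57661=0.01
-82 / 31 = -2.65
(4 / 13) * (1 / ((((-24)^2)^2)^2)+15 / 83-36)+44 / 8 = -163943421050797 / 29692815998976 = -5.52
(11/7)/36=11/252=0.04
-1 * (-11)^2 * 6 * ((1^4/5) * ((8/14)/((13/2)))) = -5808/455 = -12.76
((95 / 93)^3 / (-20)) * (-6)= 171475 / 536238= 0.32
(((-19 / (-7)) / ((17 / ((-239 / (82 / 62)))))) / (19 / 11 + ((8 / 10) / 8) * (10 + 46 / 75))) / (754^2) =-580680375 / 31906901354692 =-0.00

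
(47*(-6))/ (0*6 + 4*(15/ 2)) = -47/ 5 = -9.40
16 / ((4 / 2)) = 8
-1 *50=-50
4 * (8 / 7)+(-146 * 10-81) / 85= -8067 / 595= -13.56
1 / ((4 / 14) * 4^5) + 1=2055 / 2048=1.00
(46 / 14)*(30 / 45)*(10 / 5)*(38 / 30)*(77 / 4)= 4807 / 45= 106.82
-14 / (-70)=1 / 5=0.20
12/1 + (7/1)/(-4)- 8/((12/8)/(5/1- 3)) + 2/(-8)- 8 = -26/3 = -8.67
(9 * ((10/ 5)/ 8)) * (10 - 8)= 9/ 2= 4.50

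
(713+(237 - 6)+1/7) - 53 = 6238/7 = 891.14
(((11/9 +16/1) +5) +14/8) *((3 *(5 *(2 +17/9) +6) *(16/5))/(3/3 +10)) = 790508/1485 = 532.33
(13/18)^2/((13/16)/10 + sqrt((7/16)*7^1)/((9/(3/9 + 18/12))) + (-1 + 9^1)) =6760/109353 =0.06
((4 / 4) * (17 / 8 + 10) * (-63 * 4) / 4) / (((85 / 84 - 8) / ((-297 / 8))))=-38114307 / 9392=-4058.17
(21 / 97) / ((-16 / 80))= -105 / 97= -1.08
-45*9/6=-135/2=-67.50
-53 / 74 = -0.72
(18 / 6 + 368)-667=-296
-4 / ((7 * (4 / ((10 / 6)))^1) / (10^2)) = -500 / 21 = -23.81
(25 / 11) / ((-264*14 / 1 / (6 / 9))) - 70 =-4268905 / 60984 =-70.00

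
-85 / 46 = -1.85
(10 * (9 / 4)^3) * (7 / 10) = 5103 / 64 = 79.73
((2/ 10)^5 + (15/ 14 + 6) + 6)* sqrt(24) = 571889* sqrt(6)/ 21875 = 64.04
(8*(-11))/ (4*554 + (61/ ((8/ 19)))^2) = -0.00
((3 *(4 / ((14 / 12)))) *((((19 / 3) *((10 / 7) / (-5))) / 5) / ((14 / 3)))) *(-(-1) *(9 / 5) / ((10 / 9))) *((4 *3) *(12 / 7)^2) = -95738112 / 2100875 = -45.57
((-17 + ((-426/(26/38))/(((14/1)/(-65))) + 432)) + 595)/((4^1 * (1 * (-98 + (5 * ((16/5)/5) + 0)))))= -136525/13272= -10.29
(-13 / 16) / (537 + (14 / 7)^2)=-13 / 8656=-0.00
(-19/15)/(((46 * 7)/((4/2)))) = -19/2415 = -0.01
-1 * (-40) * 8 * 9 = 2880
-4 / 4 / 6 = -1 / 6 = -0.17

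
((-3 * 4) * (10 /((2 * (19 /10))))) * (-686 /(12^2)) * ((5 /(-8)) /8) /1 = -42875 /3648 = -11.75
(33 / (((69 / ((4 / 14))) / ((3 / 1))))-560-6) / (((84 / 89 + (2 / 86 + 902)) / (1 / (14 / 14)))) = -69697324 / 111272091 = -0.63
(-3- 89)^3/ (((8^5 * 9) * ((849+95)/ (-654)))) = 1326203/ 724992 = 1.83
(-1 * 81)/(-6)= 27/2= 13.50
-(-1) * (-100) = -100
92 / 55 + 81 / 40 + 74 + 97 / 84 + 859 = 8665757 / 9240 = 937.85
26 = 26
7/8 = 0.88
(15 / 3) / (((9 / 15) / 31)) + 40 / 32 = 3115 / 12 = 259.58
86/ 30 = 2.87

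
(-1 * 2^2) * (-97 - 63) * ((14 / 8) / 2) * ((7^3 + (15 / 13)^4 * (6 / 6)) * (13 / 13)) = 5514346880 / 28561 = 193072.61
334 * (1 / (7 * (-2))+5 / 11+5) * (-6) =-830658 / 77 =-10787.77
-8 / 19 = -0.42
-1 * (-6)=6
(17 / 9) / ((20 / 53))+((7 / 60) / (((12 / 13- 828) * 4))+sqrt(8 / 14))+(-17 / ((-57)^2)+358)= 2 * sqrt(7) / 7+9661545967 / 26615808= 363.76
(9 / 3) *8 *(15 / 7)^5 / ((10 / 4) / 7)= 7290000 / 2401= 3036.23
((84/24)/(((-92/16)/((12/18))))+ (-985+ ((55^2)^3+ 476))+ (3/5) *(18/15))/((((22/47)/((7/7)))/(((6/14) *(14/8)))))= 1122103948715087/25300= 44351934731.82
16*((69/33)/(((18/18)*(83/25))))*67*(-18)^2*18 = 3594844800/913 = 3937398.47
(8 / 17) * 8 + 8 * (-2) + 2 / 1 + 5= -89 / 17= -5.24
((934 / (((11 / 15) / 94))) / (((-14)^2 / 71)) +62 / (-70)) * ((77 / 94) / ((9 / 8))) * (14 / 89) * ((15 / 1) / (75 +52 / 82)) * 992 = 38028657740288 / 38914449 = 977237.47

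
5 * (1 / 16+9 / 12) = 65 / 16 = 4.06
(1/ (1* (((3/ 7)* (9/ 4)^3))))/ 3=448/ 6561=0.07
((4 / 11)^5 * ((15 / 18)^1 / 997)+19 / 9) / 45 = 3050796773 / 65029978035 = 0.05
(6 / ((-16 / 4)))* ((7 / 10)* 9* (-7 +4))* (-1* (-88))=12474 / 5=2494.80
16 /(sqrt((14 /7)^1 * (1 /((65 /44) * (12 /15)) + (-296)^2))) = 8 * sqrt(29614494) /1139019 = 0.04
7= 7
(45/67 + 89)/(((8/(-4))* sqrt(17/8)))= -6008* sqrt(34)/1139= -30.76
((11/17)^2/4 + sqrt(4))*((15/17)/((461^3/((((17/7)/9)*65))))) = 263575/792790888652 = 0.00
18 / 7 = 2.57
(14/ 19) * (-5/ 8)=-35/ 76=-0.46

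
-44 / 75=-0.59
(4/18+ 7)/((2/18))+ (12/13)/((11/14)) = 9463/143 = 66.17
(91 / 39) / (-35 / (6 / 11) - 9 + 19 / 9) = -42 / 1279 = -0.03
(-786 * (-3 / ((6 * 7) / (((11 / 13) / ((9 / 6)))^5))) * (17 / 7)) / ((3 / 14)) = 22954276928 / 631569393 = 36.34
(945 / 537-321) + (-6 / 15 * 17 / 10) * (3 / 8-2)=-11389241 / 35800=-318.14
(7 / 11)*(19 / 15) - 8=-7.19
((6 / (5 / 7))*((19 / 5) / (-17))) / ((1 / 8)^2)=-120.17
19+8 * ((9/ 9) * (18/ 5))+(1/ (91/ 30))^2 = 1983659/ 41405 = 47.91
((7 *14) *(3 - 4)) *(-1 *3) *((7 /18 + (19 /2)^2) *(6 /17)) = 159887 /17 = 9405.12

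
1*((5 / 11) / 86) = 5 / 946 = 0.01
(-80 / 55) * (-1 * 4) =5.82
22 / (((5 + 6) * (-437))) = -2 / 437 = -0.00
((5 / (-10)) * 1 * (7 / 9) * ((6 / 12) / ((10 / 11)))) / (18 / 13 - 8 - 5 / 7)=7007 / 240120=0.03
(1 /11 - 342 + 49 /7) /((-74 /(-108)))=-198936 /407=-488.79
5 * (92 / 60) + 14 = 65 / 3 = 21.67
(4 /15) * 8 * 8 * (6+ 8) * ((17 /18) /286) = 15232 /19305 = 0.79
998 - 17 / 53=52877 / 53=997.68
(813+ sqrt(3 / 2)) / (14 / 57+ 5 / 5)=57 *sqrt(6) / 142+ 46341 / 71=653.67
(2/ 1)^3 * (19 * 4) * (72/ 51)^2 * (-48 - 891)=-328845312/ 289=-1137873.05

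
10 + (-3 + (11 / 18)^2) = 2389 / 324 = 7.37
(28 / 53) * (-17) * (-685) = 6152.08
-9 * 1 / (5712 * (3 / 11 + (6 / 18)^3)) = -0.01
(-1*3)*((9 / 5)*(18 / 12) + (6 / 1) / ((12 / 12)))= -261 / 10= -26.10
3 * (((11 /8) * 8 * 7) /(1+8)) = 77 /3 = 25.67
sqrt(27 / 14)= 3 * sqrt(42) / 14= 1.39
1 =1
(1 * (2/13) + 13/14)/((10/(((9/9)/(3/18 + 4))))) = 591/22750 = 0.03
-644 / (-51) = 644 / 51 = 12.63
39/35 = 1.11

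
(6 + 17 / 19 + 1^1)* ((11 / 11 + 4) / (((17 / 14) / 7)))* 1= 227.55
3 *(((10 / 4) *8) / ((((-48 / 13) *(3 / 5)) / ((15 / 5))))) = -325 / 4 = -81.25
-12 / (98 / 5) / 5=-6 / 49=-0.12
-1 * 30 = -30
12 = 12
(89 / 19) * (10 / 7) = 890 / 133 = 6.69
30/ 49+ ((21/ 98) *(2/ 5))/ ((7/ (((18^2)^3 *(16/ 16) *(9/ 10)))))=459165774/ 1225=374829.20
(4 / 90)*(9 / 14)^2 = 9 / 490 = 0.02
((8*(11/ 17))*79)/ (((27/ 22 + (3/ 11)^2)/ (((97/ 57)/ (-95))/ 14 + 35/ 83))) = 2225204356408/ 16847445825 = 132.08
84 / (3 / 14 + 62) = 1176 / 871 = 1.35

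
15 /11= 1.36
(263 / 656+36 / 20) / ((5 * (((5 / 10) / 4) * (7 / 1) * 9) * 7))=7219 / 904050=0.01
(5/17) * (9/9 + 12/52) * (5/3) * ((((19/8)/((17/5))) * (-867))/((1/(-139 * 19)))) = 12544750/13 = 964980.77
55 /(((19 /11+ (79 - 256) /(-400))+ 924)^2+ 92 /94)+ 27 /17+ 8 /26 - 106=-17957448814236208361 /172495268058562683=-104.10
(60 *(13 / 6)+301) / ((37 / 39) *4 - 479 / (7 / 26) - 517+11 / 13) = -117663 / 625580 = -0.19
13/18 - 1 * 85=-1517/18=-84.28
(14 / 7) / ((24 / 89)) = 89 / 12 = 7.42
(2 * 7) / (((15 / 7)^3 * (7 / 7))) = 4802 / 3375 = 1.42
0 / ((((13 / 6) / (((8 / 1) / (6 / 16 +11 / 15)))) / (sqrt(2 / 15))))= 0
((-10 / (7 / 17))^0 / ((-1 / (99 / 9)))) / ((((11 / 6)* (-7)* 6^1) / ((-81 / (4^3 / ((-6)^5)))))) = 19683 / 14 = 1405.93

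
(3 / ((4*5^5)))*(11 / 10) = 33 / 125000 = 0.00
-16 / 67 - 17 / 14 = -1.45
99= 99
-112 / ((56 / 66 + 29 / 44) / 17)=-251328 / 199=-1262.95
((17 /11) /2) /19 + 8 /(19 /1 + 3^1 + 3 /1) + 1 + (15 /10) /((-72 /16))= 32207 /31350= 1.03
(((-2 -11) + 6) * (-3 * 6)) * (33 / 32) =2079 / 16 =129.94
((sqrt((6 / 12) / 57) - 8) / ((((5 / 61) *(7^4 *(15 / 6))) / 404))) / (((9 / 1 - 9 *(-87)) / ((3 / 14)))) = -24644 / 13865775 + 6161 *sqrt(114) / 3161396700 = -0.00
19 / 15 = 1.27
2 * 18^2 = 648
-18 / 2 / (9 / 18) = -18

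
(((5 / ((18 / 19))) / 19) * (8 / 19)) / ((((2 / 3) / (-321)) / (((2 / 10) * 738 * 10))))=-83122.11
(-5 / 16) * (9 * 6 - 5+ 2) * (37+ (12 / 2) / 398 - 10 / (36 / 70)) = -2674865 / 9552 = -280.03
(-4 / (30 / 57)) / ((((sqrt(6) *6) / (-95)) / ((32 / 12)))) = 1444 *sqrt(6) / 27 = 131.00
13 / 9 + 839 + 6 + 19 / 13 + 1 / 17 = 1686602 / 1989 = 847.96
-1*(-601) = 601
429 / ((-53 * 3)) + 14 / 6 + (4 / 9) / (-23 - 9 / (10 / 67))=-147062 / 397341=-0.37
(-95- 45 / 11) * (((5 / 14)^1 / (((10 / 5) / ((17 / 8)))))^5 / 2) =-2418193953125 / 6203442724864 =-0.39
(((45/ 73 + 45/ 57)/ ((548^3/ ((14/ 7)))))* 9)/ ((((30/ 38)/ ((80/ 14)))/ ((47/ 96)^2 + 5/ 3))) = 5709925/ 2690992912384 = 0.00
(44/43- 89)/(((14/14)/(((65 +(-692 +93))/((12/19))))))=6397053/86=74384.34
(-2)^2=4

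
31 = 31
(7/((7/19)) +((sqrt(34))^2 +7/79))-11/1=3325/79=42.09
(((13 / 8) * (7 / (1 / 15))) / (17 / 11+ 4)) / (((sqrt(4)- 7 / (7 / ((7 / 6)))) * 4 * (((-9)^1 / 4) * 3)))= -1001 / 732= -1.37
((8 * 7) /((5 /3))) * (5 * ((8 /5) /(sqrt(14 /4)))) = 192 * sqrt(14) /5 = 143.68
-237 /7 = -33.86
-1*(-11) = 11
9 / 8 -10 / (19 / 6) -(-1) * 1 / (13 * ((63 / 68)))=-242735 / 124488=-1.95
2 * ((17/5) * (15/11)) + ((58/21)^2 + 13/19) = 1620797/92169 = 17.59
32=32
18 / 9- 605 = -603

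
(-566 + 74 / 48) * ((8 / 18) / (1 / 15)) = -67735 / 18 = -3763.06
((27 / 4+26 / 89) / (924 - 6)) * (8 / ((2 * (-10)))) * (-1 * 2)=2507 / 408510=0.01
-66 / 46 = -33 / 23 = -1.43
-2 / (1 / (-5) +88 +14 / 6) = -15 / 676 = -0.02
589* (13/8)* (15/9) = 38285/24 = 1595.21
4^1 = 4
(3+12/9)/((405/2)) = 26/1215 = 0.02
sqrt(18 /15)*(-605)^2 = 73205*sqrt(30) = 400960.30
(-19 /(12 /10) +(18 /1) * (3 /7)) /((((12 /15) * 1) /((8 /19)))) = -1705 /399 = -4.27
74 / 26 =37 / 13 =2.85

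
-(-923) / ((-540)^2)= 923 / 291600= 0.00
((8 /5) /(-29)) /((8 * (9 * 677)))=-1 /883485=-0.00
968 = 968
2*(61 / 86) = 61 / 43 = 1.42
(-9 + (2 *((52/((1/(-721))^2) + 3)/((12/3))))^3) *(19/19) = 19752486052888867990303/8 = 2469060756611108498787.88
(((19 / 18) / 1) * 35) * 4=1330 / 9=147.78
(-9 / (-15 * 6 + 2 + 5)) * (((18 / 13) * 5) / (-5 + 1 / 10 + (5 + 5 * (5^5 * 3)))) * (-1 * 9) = -72900 / 505782329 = -0.00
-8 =-8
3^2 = 9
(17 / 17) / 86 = 1 / 86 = 0.01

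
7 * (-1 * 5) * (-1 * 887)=31045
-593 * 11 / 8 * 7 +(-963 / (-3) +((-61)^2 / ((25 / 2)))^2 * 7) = 3074535259 / 5000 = 614907.05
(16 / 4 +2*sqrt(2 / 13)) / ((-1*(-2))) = 2.39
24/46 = 12/23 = 0.52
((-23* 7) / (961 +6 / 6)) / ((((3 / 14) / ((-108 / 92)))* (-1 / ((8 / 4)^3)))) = -7.33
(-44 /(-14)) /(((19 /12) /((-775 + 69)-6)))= -187968 /133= -1413.29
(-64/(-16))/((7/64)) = 256/7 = 36.57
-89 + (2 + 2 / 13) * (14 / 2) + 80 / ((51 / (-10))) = -59411 / 663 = -89.61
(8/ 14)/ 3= 4/ 21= 0.19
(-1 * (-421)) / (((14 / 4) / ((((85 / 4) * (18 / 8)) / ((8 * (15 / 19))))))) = 407949 / 448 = 910.60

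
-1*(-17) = 17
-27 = -27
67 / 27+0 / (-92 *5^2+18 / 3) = 67 / 27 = 2.48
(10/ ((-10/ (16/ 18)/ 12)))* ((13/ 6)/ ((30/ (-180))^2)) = -832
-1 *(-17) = 17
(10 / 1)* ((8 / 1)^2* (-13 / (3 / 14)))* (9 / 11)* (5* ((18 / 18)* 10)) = -17472000 / 11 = -1588363.64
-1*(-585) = 585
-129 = -129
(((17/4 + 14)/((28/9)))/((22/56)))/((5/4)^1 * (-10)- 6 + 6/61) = -40077/49390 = -0.81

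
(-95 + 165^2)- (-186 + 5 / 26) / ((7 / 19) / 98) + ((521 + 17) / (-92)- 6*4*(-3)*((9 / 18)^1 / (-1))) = 45754773 / 598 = 76513.00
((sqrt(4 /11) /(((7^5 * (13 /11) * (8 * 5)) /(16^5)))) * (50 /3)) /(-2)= -1310720 * sqrt(11) /655473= -6.63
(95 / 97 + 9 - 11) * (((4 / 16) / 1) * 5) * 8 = -990 / 97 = -10.21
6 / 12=1 / 2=0.50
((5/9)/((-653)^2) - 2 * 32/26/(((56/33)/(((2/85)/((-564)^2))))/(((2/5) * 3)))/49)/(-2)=-10444444442/16065379546254675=-0.00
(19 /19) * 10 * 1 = 10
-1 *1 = -1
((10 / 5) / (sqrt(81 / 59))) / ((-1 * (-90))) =sqrt(59) / 405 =0.02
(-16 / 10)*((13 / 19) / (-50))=52 / 2375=0.02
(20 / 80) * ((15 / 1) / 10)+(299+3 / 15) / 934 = 12989 / 18680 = 0.70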